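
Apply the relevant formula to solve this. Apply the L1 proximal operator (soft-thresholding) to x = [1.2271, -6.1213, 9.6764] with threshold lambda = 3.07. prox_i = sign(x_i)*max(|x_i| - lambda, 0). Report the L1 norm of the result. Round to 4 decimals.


Soft-thresholding with lambda = 3.07:
prox(1.2271) = sign(1.2271)*max(|1.2271| - 3.07, 0) = 0.0
prox(-6.1213) = sign(-6.1213)*max(|-6.1213| - 3.07, 0) = -3.0513
prox(9.6764) = sign(9.6764)*max(|9.6764| - 3.07, 0) = 6.6064
prox(x) = [0.0, -3.0513, 6.6064]
||prox(x)||_1 = 0.0 + 3.0513 + 6.6064 = 9.6577


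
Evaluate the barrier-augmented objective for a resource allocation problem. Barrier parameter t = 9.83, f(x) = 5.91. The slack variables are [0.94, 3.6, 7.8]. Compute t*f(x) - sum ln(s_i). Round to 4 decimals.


Step 1: Compute log-barrier.
ln values: [-0.0619, 1.2809, 2.0541]
phi = -(-0.0619 + 1.2809 + 2.0541) = -3.2732
Step 2: Compute augmented objective.
t*f(x) = 9.83*5.91 = 58.0953
Total = 58.0953 - 3.2732 = 54.8221


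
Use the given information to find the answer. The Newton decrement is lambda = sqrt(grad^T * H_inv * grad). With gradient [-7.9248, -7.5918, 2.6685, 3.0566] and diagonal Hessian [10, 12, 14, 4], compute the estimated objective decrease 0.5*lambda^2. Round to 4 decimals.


Step 1: H is diagonal, so H^(-1) * g = [-0.7925, -0.6327, 0.1906, 0.7642].
Step 2: g^T H^(-1) g = sum_i g_i^2 / H_ii
  = (-7.9248)^2/10 + (-7.5918)^2/12 + (2.6685)^2/14 + (3.0566)^2/4
  = 6.2802 + 4.803 + 0.5086 + 2.3357 = 13.9275
Step 3: Objective decrease = 0.5 * g^T H^(-1) g = 6.9638


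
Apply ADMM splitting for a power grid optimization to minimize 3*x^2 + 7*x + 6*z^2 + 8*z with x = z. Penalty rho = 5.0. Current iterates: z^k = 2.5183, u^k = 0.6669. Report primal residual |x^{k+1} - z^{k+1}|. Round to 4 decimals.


ADMM iteration with rho = 5.0, z^k = 2.5183, u^k = 0.6669
Step 1: x-update.
Minimize 3*x^2 + 7*x + (5.0/2)*(x - 2.5183 + 0.6669)^2
FOC: (2*3 + 5.0)*x = -7 + 5.0*(2.5183 - 0.6669)
x^{k+1} = 0.2052
Step 2: z-update.
Minimize 6*z^2 + 8*z + (5.0/2)*(0.2052 - z + 0.6669)^2
FOC: (2*6 + 5.0)*z = -8 + 5.0*(0.2052 + 0.6669)
z^{k+1} = -0.2141
Step 3: u-update.
u^{k+1} = 0.6669 + 0.2052 + 0.2141 = 1.0862
Step 4: Primal residual = |0.2052 + 0.2141| = 0.4193


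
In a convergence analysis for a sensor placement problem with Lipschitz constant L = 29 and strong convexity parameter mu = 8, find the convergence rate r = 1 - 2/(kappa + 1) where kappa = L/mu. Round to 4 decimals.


Step 1: Compute the condition number.
kappa = L/mu = 29/8 = 3.625
Step 2: Compute the convergence rate.
r = 1 - 2/(kappa + 1) = 1 - 2*mu/(L + mu) = (L - mu)/(L + mu) = 21/37 = 0.5676


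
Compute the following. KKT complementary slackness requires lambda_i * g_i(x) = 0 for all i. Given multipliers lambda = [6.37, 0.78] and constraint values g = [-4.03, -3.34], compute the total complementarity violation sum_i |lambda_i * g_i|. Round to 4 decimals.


KKT complementary slackness check:
lambda_1 * g_1 = 6.37 * -4.03 = -25.6711
lambda_2 * g_2 = 0.78 * -3.34 = -2.6052
Total violation = 25.6711 + 2.6052 = 28.2763


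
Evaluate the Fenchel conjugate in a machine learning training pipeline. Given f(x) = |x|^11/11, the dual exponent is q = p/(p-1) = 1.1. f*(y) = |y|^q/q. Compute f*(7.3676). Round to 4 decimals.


The conjugate exponent q satisfies 1/p + 1/q = 1.
p = 11, so q = 11/(11 - 1) = 1.1
|y|^q = 7.3676^1.1 = 8.9962
f*(7.3676) = 8.9962 / 1.1 = 8.1784


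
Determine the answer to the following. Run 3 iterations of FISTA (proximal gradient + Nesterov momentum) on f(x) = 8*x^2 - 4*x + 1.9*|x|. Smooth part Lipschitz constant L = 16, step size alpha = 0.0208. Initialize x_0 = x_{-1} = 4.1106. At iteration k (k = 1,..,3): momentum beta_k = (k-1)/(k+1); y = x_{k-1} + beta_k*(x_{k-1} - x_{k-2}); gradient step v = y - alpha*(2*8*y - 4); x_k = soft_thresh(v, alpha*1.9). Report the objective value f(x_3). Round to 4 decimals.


FISTA on f(x) = 8*x^2 - 4*x + 1.9*|x|
L = 16, alpha = 0.0208
Iteration 1: beta = 0.0, y = 4.1106 + 0.0*(4.1106 - 4.1106) = 4.1106
  grad(y) = 61.7696, v = y - alpha*grad = 2.8258
  prox(v) = soft_thresh(2.8258, 0.0395) = 2.7863
Iteration 2: beta = 0.3333, y = 2.7863 + 0.3333*(2.7863 - 4.1106) = 2.3448
  grad(y) = 33.5173, v = y - alpha*grad = 1.6477
  prox(v) = soft_thresh(1.6477, 0.0395) = 1.6082
Iteration 3: beta = 0.5, y = 1.6082 + 0.5*(1.6082 - 2.7863) = 1.0191
  grad(y) = 12.3054, v = y - alpha*grad = 0.7631
  prox(v) = soft_thresh(0.7631, 0.0395) = 0.7236
f(x_3) = 8*0.7236^2 - 4*0.7236 + 1.9*|0.7236| = 2.6694


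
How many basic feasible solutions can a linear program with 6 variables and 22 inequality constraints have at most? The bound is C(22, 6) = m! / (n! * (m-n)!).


Each vertex corresponds to some choice of n active constraints out of m, so the number of vertices is at most C(m, n) = m! / (n!(m-n)!).
m = 22, n = 6
Numerator: 22 * 21 * 20 * 19 * 18 * 17
Denominator: 6! = 720
C(22, 6) = 74613


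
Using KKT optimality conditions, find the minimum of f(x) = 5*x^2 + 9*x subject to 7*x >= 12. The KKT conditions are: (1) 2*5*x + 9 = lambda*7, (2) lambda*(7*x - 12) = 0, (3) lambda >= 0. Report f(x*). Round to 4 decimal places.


Step 1: Try lambda = 0 (constraint inactive).
x_unc = -9/(2*5) = -0.9
Check: 7*-0.9 = -6.3 < 12 -- violated!
Step 2: Constraint must be active: 7*x = 12
x* = 12/7 = 1.7143 (rounded; the exact value 12/7 is used below)
lambda = (2*5*(12/7) + 9)/7 = 3.7347
Step 3: Compute optimal value.
f(x*) = 5*(12/7)^2 + 9*(12/7) = 30.1224


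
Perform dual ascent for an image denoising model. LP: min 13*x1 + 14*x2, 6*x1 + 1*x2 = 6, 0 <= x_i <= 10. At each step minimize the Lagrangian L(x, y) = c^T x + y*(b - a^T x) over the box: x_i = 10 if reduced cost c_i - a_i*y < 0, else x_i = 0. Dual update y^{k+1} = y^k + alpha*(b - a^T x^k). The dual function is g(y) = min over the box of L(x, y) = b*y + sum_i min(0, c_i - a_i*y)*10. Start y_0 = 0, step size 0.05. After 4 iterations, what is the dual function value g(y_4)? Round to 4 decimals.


Dual ascent for LP: min 13*x1 + 14*x2, 6*x1 + 1*x2 = 6, 0 <= x_i <= 10
Step 1: y^k = 0.0, reduced costs: (13.0, 14.0)
  x^k = (0.0, 0.0), subgradient = b - a^T x = 6.0
  y^{k+1} = 0.0 + 0.05*6.0 = 0.3
Step 2: y^k = 0.3, reduced costs: (11.2, 13.7)
  x^k = (0.0, 0.0), subgradient = b - a^T x = 6.0
  y^{k+1} = 0.3 + 0.05*6.0 = 0.6
Step 3: y^k = 0.6, reduced costs: (9.4, 13.4)
  x^k = (0.0, 0.0), subgradient = b - a^T x = 6.0
  y^{k+1} = 0.6 + 0.05*6.0 = 0.9
Step 4: y^k = 0.9, reduced costs: (7.6, 13.1)
  x^k = (0.0, 0.0), subgradient = b - a^T x = 6.0
  y^{k+1} = 0.9 + 0.05*6.0 = 1.2
Dual objective at y_4 = 1.2: reduced costs (5.8, 12.8), box minimizer x = (0.0, 0.0)
g(y_4) = b*y + (c1 - a1*y)*x1 + (c2 - a2*y)*x2 = 6*1.2 + 5.8*0.0 + 12.8*0.0 = 7.2 + 0.0 + 0.0 = 7.2


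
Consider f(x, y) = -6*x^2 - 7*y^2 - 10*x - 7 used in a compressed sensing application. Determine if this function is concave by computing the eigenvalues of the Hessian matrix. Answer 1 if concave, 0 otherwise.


The Hessian of f(x,y) = -6*x^2 - 7*y^2 - 10*x - 7 is:
H = [[-12, 0], [0, -14]]
Trace = -12 - 14 = -26
Determinant = -12*-14 - (0)^2 = 168
Discriminant = (-26)^2 - 4*168 = 4.0
Eigenvalues: lambda_1 = -14.0, lambda_2 = -12.0
The function is concave.

1


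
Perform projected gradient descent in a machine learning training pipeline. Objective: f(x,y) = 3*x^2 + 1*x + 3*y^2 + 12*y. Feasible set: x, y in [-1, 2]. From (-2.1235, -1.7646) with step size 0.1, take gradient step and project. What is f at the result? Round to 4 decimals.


Step 1: Compute gradient at (-2.1235, -1.7646).
grad_x = 2*3*-2.1235 + 1 = -11.741
grad_y = 2*3*-1.7646 + 12 = 1.4124
Step 2: Gradient step.
x_raw = -2.1235 - 0.1*-11.741 = -0.9494
y_raw = -1.7646 - 0.1*1.4124 = -1.9058
Step 3: Project onto [-1, 2].
x_proj = clip(-0.9494) = -0.9494
y_proj = clip(-1.9058) = -1.0
Step 4: Evaluate f.
f(-0.9494, -1.0) = -7.2453


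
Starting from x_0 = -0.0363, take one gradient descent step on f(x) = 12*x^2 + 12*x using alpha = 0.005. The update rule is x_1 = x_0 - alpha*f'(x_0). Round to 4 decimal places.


We compute the gradient at x_0 and apply the update.
f'(x) = 24*x + 12
f'(-0.0363) = 24*-0.0363 + 12 = 11.1288
x_1 = -0.0363 - 0.005*11.1288 = -0.0919


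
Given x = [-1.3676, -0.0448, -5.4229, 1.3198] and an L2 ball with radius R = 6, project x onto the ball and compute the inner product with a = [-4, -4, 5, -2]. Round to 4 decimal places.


Step 1: Compute ||x|| (intermediates to 6 decimals).
||x|| = sqrt((-1.3676)^2 + (-0.0448)^2 + (-5.4229)^2 + 1.3198^2) = 5.746482
Step 2: Project.
Since ||x|| <= R, proj = x (no scaling needed).
proj(x) = [-1.3676, -0.0448, -5.4229, 1.3198]
Step 3: Dot product.
a^T * proj(x) = -4*(-1.3676) - 4*(-0.0448) + 5*(-5.4229) - 2*1.3198 = -24.1045


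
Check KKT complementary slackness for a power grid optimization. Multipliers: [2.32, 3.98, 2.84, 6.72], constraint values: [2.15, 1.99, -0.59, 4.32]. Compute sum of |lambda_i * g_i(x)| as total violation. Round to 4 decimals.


KKT complementary slackness check:
lambda_1 * g_1 = 2.32 * 2.15 = 4.988
lambda_2 * g_2 = 3.98 * 1.99 = 7.9202
lambda_3 * g_3 = 2.84 * -0.59 = -1.6756
lambda_4 * g_4 = 6.72 * 4.32 = 29.0304
Total violation = 4.988 + 7.9202 + 1.6756 + 29.0304 = 43.6142


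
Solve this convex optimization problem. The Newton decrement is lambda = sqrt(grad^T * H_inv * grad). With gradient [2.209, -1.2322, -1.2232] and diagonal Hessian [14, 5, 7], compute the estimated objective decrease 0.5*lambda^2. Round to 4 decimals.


Step 1: H is diagonal, so H^(-1) * g = [0.1578, -0.2464, -0.1747].
Step 2: g^T H^(-1) g = sum_i g_i^2 / H_ii
  = (2.209)^2/14 + (-1.2322)^2/5 + (-1.2232)^2/7
  = 0.3485 + 0.3037 + 0.2137 = 0.866
Step 3: Objective decrease = 0.5 * g^T H^(-1) g = 0.433


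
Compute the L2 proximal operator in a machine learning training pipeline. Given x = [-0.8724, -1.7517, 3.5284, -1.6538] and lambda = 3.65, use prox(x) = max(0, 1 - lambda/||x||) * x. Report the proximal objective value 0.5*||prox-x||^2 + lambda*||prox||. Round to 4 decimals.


Step 1: Compute ||x||.
||x|| = 4.3605
Step 2: Compute scaling factor.
scale = max(0, 1 - 3.65/4.3605) = 0.1629
Step 3: prox(x) = [-0.1422, -0.2854, 0.5749, -0.2695]
||prox(x)|| = 0.7105
Step 4: Proximal objective.
0.5*||prox-x||^2 = 6.6613
lambda*||prox|| = 2.5933
Total = 9.2547


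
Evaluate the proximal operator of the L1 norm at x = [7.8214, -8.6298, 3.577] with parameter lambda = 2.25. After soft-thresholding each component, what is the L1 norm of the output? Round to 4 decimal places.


Soft-thresholding with lambda = 2.25:
prox(7.8214) = sign(7.8214)*max(|7.8214| - 2.25, 0) = 5.5714
prox(-8.6298) = sign(-8.6298)*max(|-8.6298| - 2.25, 0) = -6.3798
prox(3.577) = sign(3.577)*max(|3.577| - 2.25, 0) = 1.327
prox(x) = [5.5714, -6.3798, 1.327]
||prox(x)||_1 = 5.5714 + 6.3798 + 1.327 = 13.2782


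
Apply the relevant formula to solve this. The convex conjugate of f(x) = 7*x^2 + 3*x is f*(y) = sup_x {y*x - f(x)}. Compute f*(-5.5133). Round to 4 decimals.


f*(y) = sup_x {y*x - a*x^2 - b*x} = sup_x {(y-b)*x - a*x^2}
FOC: (y - b) - 2a*x = 0 => x* = (y - b)/(2a)
x* = (-5.5133 - 3)/(2*7) = -0.6081
f*(-5.5133) = (y-b)^2/(4a) = (-5.5133 - 3)^2/(4*7)
= 72.4763/28 = 2.5884


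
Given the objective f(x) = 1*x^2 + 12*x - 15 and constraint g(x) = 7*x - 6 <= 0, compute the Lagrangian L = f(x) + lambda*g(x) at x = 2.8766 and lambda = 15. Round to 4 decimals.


Step 1: Evaluate f(x).
f(2.8766) = 1*2.8766^2 + 12*2.8766 - 15 = 27.794
Step 2: Evaluate g(x).
g(2.8766) = 7*2.8766 - 6 = 14.1362
Step 3: Compute Lagrangian.
L = 27.794 + 15*14.1362 = 239.837


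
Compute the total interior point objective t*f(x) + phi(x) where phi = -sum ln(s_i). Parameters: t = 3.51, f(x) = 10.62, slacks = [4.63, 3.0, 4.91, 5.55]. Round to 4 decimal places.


Step 1: Compute log-barrier.
ln values: [1.5326, 1.0986, 1.5913, 1.7138]
phi = -(1.5326 + 1.0986 + 1.5913 + 1.7138) = -5.9362
Step 2: Compute augmented objective.
t*f(x) = 3.51*10.62 = 37.2762
Total = 37.2762 - 5.9362 = 31.34


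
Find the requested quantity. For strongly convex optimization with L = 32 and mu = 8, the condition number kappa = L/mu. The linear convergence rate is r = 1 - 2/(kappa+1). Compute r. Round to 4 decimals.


Step 1: Compute the condition number.
kappa = L/mu = 32/8 = 4.0
Step 2: Compute the convergence rate.
r = 1 - 2/(kappa + 1) = 1 - 2*mu/(L + mu) = (L - mu)/(L + mu) = 24/40 = 0.6


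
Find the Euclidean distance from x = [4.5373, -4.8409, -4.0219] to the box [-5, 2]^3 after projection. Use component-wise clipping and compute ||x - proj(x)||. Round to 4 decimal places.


Project each component onto [-5, 2].
clip(4.5373) = 2.0, clip(-4.8409) = -4.8409, clip(-4.0219) = -4.0219
Projection = [2.0, -4.8409, -4.0219]
Squared diffs: [6.4379, 0.0, 0.0]
Distance = sqrt(6.4379) = 2.5373


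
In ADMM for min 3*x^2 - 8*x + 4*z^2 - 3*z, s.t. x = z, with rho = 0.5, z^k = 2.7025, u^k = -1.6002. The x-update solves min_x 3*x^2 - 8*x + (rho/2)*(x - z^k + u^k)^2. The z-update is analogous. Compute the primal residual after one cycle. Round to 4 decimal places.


ADMM iteration with rho = 0.5, z^k = 2.7025, u^k = -1.6002
Step 1: x-update.
Minimize 3*x^2 - 8*x + (0.5/2)*(x - 2.7025 - 1.6002)^2
FOC: (2*3 + 0.5)*x = 8 + 0.5*(2.7025 + 1.6002)
x^{k+1} = 1.5617
Step 2: z-update.
Minimize 4*z^2 - 3*z + (0.5/2)*(1.5617 - z - 1.6002)^2
FOC: (2*4 + 0.5)*z = 3 + 0.5*(1.5617 - 1.6002)
z^{k+1} = 0.3507
Step 3: u-update.
u^{k+1} = -1.6002 + 1.5617 - 0.3507 = -0.3891
Step 4: Primal residual = |1.5617 - 0.3507| = 1.2111


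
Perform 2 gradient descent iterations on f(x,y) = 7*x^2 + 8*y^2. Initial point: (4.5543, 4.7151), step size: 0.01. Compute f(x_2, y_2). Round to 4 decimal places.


Gradient descent on f(x,y) = 7*x^2 + 8*y^2.
Starting point: (4.5543, 4.7151), alpha = 0.01
Step 1: grad_x = 2*7*4.5543 = 63.7602, grad_y = 2*8*4.7151 = 75.4416
  x_1 = 4.5543 - 0.01*63.7602 = 3.9167
  y_1 = 4.7151 - 0.01*75.4416 = 3.9607
Step 2: grad_x = 2*7*3.9167 = 54.8338, grad_y = 2*8*3.9607 = 63.3709
  x_2 = 3.9167 - 0.01*54.8338 = 3.3684
  y_2 = 3.9607 - 0.01*63.3709 = 3.327
f(3.3684, 3.327) = 7*3.3684^2 + 8*3.327^2 = 167.971


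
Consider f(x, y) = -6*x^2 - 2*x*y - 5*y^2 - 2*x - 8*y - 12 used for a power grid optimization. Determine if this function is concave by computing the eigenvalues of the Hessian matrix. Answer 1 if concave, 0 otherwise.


The Hessian of f(x,y) = -6*x^2 - 2*x*y - 5*y^2 - 2*x - 8*y - 12 is:
H = [[-12, -2], [-2, -10]]
Trace = -12 - 10 = -22
Determinant = -12*-10 - (-2)^2 = 116
Discriminant = (-22)^2 - 4*116 = 20.0
Eigenvalues: lambda_1 = -13.2361, lambda_2 = -8.7639
The function is concave.

1


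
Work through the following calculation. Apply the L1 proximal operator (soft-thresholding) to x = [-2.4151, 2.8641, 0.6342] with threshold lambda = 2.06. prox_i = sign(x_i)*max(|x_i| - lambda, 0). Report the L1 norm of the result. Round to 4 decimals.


Soft-thresholding with lambda = 2.06:
prox(-2.4151) = sign(-2.4151)*max(|-2.4151| - 2.06, 0) = -0.3551
prox(2.8641) = sign(2.8641)*max(|2.8641| - 2.06, 0) = 0.8041
prox(0.6342) = sign(0.6342)*max(|0.6342| - 2.06, 0) = 0.0
prox(x) = [-0.3551, 0.8041, 0.0]
||prox(x)||_1 = 0.3551 + 0.8041 + 0.0 = 1.1592


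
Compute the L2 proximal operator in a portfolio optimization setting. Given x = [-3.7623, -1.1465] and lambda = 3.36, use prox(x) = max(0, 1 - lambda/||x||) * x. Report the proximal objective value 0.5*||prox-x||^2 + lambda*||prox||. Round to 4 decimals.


Step 1: Compute ||x||.
||x|| = 3.9331
Step 2: Compute scaling factor.
scale = max(0, 1 - 3.36/3.9331) = 0.1457
Step 3: prox(x) = [-0.5482, -0.1671]
||prox(x)|| = 0.5731
Step 4: Proximal objective.
0.5*||prox-x||^2 = 5.6448
lambda*||prox|| = 1.9256
Total = 7.5705


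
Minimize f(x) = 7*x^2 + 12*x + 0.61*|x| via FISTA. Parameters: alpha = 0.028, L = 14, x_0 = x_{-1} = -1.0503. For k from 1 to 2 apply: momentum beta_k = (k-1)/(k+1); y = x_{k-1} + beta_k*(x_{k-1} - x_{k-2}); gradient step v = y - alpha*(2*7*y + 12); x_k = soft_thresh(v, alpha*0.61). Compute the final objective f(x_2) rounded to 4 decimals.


FISTA on f(x) = 7*x^2 + 12*x + 0.61*|x|
L = 14, alpha = 0.028
Iteration 1: beta = 0.0, y = -1.0503 + 0.0*(-1.0503 + 1.0503) = -1.0503
  grad(y) = -2.7042, v = y - alpha*grad = -0.9746
  prox(v) = soft_thresh(-0.9746, 0.0171) = -0.9575
Iteration 2: beta = 0.3333, y = -0.9575 + 0.3333*(-0.9575 + 1.0503) = -0.9266
  grad(y) = -0.972, v = y - alpha*grad = -0.8994
  prox(v) = soft_thresh(-0.8994, 0.0171) = -0.8823
f(x_2) = 7*(-0.8823)^2 + 12*(-0.8823) + 0.61*|-0.8823| = -4.6002


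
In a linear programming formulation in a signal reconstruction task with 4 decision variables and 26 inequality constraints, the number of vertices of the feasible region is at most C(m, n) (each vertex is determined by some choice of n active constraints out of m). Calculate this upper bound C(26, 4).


Each vertex corresponds to some choice of n active constraints out of m, so the number of vertices is at most C(m, n) = m! / (n!(m-n)!).
m = 26, n = 4
Numerator: 26 * 25 * 24 * 23
Denominator: 4! = 24
C(26, 4) = 14950


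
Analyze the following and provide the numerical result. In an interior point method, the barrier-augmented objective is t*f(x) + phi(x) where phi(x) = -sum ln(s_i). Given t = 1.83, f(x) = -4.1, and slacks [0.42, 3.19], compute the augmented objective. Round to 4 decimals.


Step 1: Compute log-barrier.
ln values: [-0.8675, 1.16]
phi = -(-0.8675 + 1.16) = -0.2925
Step 2: Compute augmented objective.
t*f(x) = 1.83*-4.1 = -7.503
Total = -7.503 - 0.2925 = -7.7955


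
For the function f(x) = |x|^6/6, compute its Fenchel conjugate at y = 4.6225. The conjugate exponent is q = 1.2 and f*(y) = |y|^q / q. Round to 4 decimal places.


The conjugate exponent q satisfies 1/p + 1/q = 1.
p = 6, so q = 6/(6 - 1) = 1.2
|y|^q = 4.6225^1.2 = 6.2784
f*(4.6225) = 6.2784 / 1.2 = 5.232


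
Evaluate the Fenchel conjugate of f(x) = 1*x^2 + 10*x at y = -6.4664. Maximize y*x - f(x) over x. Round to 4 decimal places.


f*(y) = sup_x {y*x - a*x^2 - b*x} = sup_x {(y-b)*x - a*x^2}
FOC: (y - b) - 2a*x = 0 => x* = (y - b)/(2a)
x* = (-6.4664 - 10)/(2*1) = -8.2332
f*(-6.4664) = (y-b)^2/(4a) = (-6.4664 - 10)^2/(4*1)
= 271.1423/4 = 67.7856


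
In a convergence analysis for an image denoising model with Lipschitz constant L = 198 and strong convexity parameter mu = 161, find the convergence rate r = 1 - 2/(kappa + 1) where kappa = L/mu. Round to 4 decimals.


Step 1: Compute the condition number.
kappa = L/mu = 198/161 = 1.2298
Step 2: Compute the convergence rate.
r = 1 - 2/(kappa + 1) = 1 - 2*mu/(L + mu) = (L - mu)/(L + mu) = 37/359 = 0.1031


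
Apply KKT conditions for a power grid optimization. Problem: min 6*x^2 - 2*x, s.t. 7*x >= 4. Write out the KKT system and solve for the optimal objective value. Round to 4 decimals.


Step 1: Try lambda = 0 (constraint inactive).
x_unc = 2/(2*6) = 0.1667
Check: 7*0.1667 = 1.1669 < 4 -- violated!
Step 2: Constraint must be active: 7*x = 4
x* = 4/7 = 0.5714 (rounded; the exact value 4/7 is used below)
lambda = (2*6*(4/7) - 2)/7 = 0.6939
Step 3: Compute optimal value.
f(x*) = 6*(4/7)^2 - 2*(4/7) = 0.8163


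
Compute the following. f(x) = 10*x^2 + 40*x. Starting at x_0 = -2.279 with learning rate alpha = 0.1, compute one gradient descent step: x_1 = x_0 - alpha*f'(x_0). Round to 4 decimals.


We compute the gradient at x_0 and apply the update.
f'(x) = 20*x + 40
f'(-2.279) = 20*-2.279 + 40 = -5.58
x_1 = -2.279 - 0.1*-5.58 = -1.721


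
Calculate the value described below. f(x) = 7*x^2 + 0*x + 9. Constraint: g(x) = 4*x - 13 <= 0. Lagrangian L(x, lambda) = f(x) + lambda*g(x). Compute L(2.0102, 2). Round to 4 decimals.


Step 1: Evaluate f(x).
f(2.0102) = 7*2.0102^2 + 0*2.0102 + 9 = 37.2863
Step 2: Evaluate g(x).
g(2.0102) = 4*2.0102 - 13 = -4.9592
Step 3: Compute Lagrangian.
L = 37.2863 + 2*-4.9592 = 27.3679


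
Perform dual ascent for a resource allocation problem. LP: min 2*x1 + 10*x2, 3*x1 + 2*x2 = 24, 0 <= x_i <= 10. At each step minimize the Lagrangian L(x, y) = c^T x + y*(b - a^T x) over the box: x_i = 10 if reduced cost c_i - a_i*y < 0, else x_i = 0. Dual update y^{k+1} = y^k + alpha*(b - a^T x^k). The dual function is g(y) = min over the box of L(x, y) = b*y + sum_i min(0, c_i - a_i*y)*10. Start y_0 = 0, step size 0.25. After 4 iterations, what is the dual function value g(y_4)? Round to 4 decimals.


Dual ascent for LP: min 2*x1 + 10*x2, 3*x1 + 2*x2 = 24, 0 <= x_i <= 10
Step 1: y^k = 0.0, reduced costs: (2.0, 10.0)
  x^k = (0.0, 0.0), subgradient = b - a^T x = 24.0
  y^{k+1} = 0.0 + 0.25*24.0 = 6.0
Step 2: y^k = 6.0, reduced costs: (-16.0, -2.0)
  x^k = (10.0, 10.0), subgradient = b - a^T x = -26.0
  y^{k+1} = 6.0 + 0.25*-26.0 = -0.5
Step 3: y^k = -0.5, reduced costs: (3.5, 11.0)
  x^k = (0.0, 0.0), subgradient = b - a^T x = 24.0
  y^{k+1} = -0.5 + 0.25*24.0 = 5.5
Step 4: y^k = 5.5, reduced costs: (-14.5, -1.0)
  x^k = (10.0, 10.0), subgradient = b - a^T x = -26.0
  y^{k+1} = 5.5 + 0.25*-26.0 = -1.0
Dual objective at y_4 = -1.0: reduced costs (5.0, 12.0), box minimizer x = (0.0, 0.0)
g(y_4) = b*y + (c1 - a1*y)*x1 + (c2 - a2*y)*x2 = 24*(-1.0) + 5.0*0.0 + 12.0*0.0 = -24.0 + 0.0 + 0.0 = -24.0


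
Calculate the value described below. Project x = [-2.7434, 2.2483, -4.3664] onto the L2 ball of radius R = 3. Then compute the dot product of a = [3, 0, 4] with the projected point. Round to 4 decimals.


Step 1: Compute ||x|| (intermediates to 6 decimals).
||x|| = sqrt((-2.7434)^2 + 2.2483^2 + (-4.3664)^2) = 5.625526
Step 2: Project.
Since ||x|| > R, scale = R/||x|| = 3/5.625526 = 0.533283, proj(x) = scale * x
proj(x) = [-1.463009, 1.19898, -2.328527]
Step 3: Dot product.
a^T * proj(x) = 3*(-1.463009) + 0*1.19898 + 4*(-2.328527) = -13.7031


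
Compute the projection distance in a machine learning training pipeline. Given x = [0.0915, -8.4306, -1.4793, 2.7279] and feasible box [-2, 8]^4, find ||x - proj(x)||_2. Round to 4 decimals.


Project each component onto [-2, 8].
clip(0.0915) = 0.0915, clip(-8.4306) = -2.0, clip(-1.4793) = -1.4793, clip(2.7279) = 2.7279
Projection = [0.0915, -2.0, -1.4793, 2.7279]
Squared diffs: [0.0, 41.3526, 0.0, 0.0]
Distance = sqrt(41.3526) = 6.4306


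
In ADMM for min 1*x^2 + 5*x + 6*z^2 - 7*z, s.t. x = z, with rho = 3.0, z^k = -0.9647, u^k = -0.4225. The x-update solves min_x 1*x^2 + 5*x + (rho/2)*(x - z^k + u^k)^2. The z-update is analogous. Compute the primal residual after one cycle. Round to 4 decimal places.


ADMM iteration with rho = 3.0, z^k = -0.9647, u^k = -0.4225
Step 1: x-update.
Minimize 1*x^2 + 5*x + (3.0/2)*(x + 0.9647 - 0.4225)^2
FOC: (2*1 + 3.0)*x = -5 + 3.0*(-0.9647 + 0.4225)
x^{k+1} = -1.3253
Step 2: z-update.
Minimize 6*z^2 - 7*z + (3.0/2)*(-1.3253 - z - 0.4225)^2
FOC: (2*6 + 3.0)*z = 7 + 3.0*(-1.3253 - 0.4225)
z^{k+1} = 0.1171
Step 3: u-update.
u^{k+1} = -0.4225 - 1.3253 - 0.1171 = -1.8649
Step 4: Primal residual = |-1.3253 - 0.1171| = 1.4424


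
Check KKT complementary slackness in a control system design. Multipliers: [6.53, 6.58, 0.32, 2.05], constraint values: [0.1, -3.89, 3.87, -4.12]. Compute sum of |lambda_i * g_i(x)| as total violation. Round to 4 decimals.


KKT complementary slackness check:
lambda_1 * g_1 = 6.53 * 0.1 = 0.653
lambda_2 * g_2 = 6.58 * -3.89 = -25.5962
lambda_3 * g_3 = 0.32 * 3.87 = 1.2384
lambda_4 * g_4 = 2.05 * -4.12 = -8.446
Total violation = 0.653 + 25.5962 + 1.2384 + 8.446 = 35.9336


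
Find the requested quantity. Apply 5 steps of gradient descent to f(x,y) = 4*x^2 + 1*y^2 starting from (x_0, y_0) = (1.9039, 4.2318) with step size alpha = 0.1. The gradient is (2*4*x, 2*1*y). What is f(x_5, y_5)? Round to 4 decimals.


Gradient descent on f(x,y) = 4*x^2 + 1*y^2.
Starting point: (1.9039, 4.2318), alpha = 0.1
Step 1: grad_x = 2*4*1.9039 = 15.2312, grad_y = 2*1*4.2318 = 8.4636
  x_1 = 1.9039 - 0.1*15.2312 = 0.3808
  y_1 = 4.2318 - 0.1*8.4636 = 3.3854
Step 2: grad_x = 2*4*0.3808 = 3.0462, grad_y = 2*1*3.3854 = 6.7709
  x_2 = 0.3808 - 0.1*3.0462 = 0.0762
  y_2 = 3.3854 - 0.1*6.7709 = 2.7084
Step 3: grad_x = 2*4*0.0762 = 0.6092, grad_y = 2*1*2.7084 = 5.4167
  x_3 = 0.0762 - 0.1*0.6092 = 0.0152
  y_3 = 2.7084 - 0.1*5.4167 = 2.1667
Step 4: grad_x = 2*4*0.0152 = 0.1218, grad_y = 2*1*2.1667 = 4.3334
  x_4 = 0.0152 - 0.1*0.1218 = 0.003
  y_4 = 2.1667 - 0.1*4.3334 = 1.7333
Step 5: grad_x = 2*4*0.003 = 0.0244, grad_y = 2*1*1.7333 = 3.4667
  x_5 = 0.003 - 0.1*0.0244 = 0.0006
  y_5 = 1.7333 - 0.1*3.4667 = 1.3867
f(0.0006, 1.3867) = 4*0.0006^2 + 1*1.3867^2 = 1.9229


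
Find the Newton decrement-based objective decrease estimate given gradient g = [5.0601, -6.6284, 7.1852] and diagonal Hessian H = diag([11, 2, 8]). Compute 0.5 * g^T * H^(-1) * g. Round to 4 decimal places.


Step 1: H is diagonal, so H^(-1) * g = [0.46, -3.3142, 0.8982].
Step 2: g^T H^(-1) g = sum_i g_i^2 / H_ii
  = (5.0601)^2/11 + (-6.6284)^2/2 + (7.1852)^2/8
  = 2.3277 + 21.9678 + 6.4534 = 30.7489
Step 3: Objective decrease = 0.5 * g^T H^(-1) g = 15.3745


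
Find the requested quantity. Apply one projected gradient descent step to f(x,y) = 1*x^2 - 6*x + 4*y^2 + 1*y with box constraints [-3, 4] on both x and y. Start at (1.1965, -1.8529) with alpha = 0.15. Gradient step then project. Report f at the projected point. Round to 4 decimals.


Step 1: Compute gradient at (1.1965, -1.8529).
grad_x = 2*1*1.1965 - 6 = -3.607
grad_y = 2*4*-1.8529 + 1 = -13.8232
Step 2: Gradient step.
x_raw = 1.1965 - 0.15*-3.607 = 1.7376
y_raw = -1.8529 - 0.15*-13.8232 = 0.2206
Step 3: Project onto [-3, 4].
x_proj = clip(1.7376) = 1.7376
y_proj = clip(0.2206) = 0.2206
Step 4: Evaluate f.
f(1.7376, 0.2206) = -6.991


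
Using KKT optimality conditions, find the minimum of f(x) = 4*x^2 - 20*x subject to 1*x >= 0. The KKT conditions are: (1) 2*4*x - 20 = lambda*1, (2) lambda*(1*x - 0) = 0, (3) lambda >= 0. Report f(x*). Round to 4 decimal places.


Step 1: Try lambda = 0 (constraint inactive).
Stationarity: 2*4*x - 20 = 0
x* = 20/(2*4) = 2.5
Check constraint: 1*2.5 = 2.5 >= 0 -- satisfied.
Step 2: Compute optimal value.
f(x*) = 4*2.5^2 - 20*2.5 = -25.0


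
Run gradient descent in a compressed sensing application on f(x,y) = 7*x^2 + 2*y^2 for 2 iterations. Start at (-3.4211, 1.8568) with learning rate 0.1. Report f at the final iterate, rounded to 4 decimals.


Gradient descent on f(x,y) = 7*x^2 + 2*y^2.
Starting point: (-3.4211, 1.8568), alpha = 0.1
Step 1: grad_x = 2*7*-3.4211 = -47.8954, grad_y = 2*2*1.8568 = 7.4272
  x_1 = -3.4211 - 0.1*-47.8954 = 1.3684
  y_1 = 1.8568 - 0.1*7.4272 = 1.1141
Step 2: grad_x = 2*7*1.3684 = 19.1582, grad_y = 2*2*1.1141 = 4.4563
  x_2 = 1.3684 - 0.1*19.1582 = -0.5474
  y_2 = 1.1141 - 0.1*4.4563 = 0.6684
f(-0.5474, 0.6684) = 7*(-0.5474)^2 + 2*0.6684^2 = 2.991


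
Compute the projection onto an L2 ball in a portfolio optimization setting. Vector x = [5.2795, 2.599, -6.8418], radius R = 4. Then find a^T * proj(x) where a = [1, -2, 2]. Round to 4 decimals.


Step 1: Compute ||x|| (intermediates to 6 decimals).
||x|| = sqrt(5.2795^2 + 2.599^2 + (-6.8418)^2) = 9.024309
Step 2: Project.
Since ||x|| > R, scale = R/||x|| = 4/9.024309 = 0.443247, proj(x) = scale * x
proj(x) = [2.340123, 1.151999, -3.032607]
Step 3: Dot product.
a^T * proj(x) = 1*2.340123 - 2*1.151999 + 2*(-3.032607) = -6.0291


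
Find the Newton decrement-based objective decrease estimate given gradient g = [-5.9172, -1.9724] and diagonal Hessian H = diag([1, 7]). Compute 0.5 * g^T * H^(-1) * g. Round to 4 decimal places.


Step 1: H is diagonal, so H^(-1) * g = [-5.9172, -0.2818].
Step 2: g^T H^(-1) g = sum_i g_i^2 / H_ii
  = (-5.9172)^2/1 + (-1.9724)^2/7
  = 35.0133 + 0.5558 = 35.569
Step 3: Objective decrease = 0.5 * g^T H^(-1) g = 17.7845


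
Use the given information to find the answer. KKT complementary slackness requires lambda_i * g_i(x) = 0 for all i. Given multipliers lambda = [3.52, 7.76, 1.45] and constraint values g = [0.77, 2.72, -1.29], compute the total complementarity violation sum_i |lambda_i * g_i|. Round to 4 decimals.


KKT complementary slackness check:
lambda_1 * g_1 = 3.52 * 0.77 = 2.7104
lambda_2 * g_2 = 7.76 * 2.72 = 21.1072
lambda_3 * g_3 = 1.45 * -1.29 = -1.8705
Total violation = 2.7104 + 21.1072 + 1.8705 = 25.6881


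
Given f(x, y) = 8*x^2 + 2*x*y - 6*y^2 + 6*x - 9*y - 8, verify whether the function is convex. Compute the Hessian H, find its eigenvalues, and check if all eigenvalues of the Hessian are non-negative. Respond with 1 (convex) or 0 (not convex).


The Hessian of f(x,y) = 8*x^2 + 2*x*y - 6*y^2 + 6*x - 9*y - 8 is:
H = [[16, 2], [2, -12]]
Trace = 16 - 12 = 4
Determinant = 16*-12 - (2)^2 = -196
Discriminant = (4)^2 - 4*-196 = 800.0
Eigenvalues: lambda_1 = -12.1421, lambda_2 = 16.1421
The function is not convex.

0


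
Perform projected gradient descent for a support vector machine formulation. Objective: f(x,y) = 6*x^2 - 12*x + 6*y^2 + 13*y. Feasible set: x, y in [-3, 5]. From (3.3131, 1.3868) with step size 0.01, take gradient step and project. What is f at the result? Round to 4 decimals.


Step 1: Compute gradient at (3.3131, 1.3868).
grad_x = 2*6*3.3131 - 12 = 27.7572
grad_y = 2*6*1.3868 + 13 = 29.6416
Step 2: Gradient step.
x_raw = 3.3131 - 0.01*27.7572 = 3.0355
y_raw = 1.3868 - 0.01*29.6416 = 1.0904
Step 3: Project onto [-3, 5].
x_proj = clip(3.0355) = 3.0355
y_proj = clip(1.0904) = 1.0904
Step 4: Evaluate f.
f(3.0355, 1.0904) = 40.1689


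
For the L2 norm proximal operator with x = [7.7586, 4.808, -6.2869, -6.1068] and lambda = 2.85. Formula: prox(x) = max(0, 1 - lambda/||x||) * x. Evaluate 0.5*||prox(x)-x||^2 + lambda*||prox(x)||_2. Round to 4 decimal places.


Step 1: Compute ||x||.
||x|| = 12.6543
Step 2: Compute scaling factor.
scale = max(0, 1 - 2.85/12.6543) = 0.7748
Step 3: prox(x) = [6.0112, 3.7251, -4.871, -4.7314]
||prox(x)|| = 9.8043
Step 4: Proximal objective.
0.5*||prox-x||^2 = 4.0613
lambda*||prox|| = 27.9423
Total = 32.0035


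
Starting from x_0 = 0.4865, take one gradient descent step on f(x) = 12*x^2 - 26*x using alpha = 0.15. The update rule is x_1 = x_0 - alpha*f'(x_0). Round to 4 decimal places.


We compute the gradient at x_0 and apply the update.
f'(x) = 24*x - 26
f'(0.4865) = 24*0.4865 - 26 = -14.324
x_1 = 0.4865 - 0.15*-14.324 = 2.6351


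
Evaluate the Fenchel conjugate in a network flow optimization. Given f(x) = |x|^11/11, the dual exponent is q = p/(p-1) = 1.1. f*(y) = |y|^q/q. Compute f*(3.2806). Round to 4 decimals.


The conjugate exponent q satisfies 1/p + 1/q = 1.
p = 11, so q = 11/(11 - 1) = 1.1
|y|^q = 3.2806^1.1 = 3.6944
f*(3.2806) = 3.6944 / 1.1 = 3.3586


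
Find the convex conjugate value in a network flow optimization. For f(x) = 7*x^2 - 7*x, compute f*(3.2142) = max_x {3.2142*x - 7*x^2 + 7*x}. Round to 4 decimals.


f*(y) = sup_x {y*x - a*x^2 - b*x} = sup_x {(y-b)*x - a*x^2}
FOC: (y - b) - 2a*x = 0 => x* = (y - b)/(2a)
x* = (3.2142 + 7)/(2*7) = 0.7296
f*(3.2142) = (y-b)^2/(4a) = (3.2142 + 7)^2/(4*7)
= 104.3299/28 = 3.7261


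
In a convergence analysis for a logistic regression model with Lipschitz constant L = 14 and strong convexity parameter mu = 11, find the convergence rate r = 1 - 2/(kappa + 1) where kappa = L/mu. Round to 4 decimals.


Step 1: Compute the condition number.
kappa = L/mu = 14/11 = 1.2727
Step 2: Compute the convergence rate.
r = 1 - 2/(kappa + 1) = 1 - 2*mu/(L + mu) = (L - mu)/(L + mu) = 3/25 = 0.12


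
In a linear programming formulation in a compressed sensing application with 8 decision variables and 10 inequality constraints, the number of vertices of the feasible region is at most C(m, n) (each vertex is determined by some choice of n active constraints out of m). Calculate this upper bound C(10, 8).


Each vertex corresponds to some choice of n active constraints out of m, so the number of vertices is at most C(m, n) = m! / (n!(m-n)!).
m = 10, n = 8
Numerator: 10 * 9 * 8 * 7 * 6 * 5 * 4 * 3
Denominator: 8! = 40320
C(10, 8) = 45


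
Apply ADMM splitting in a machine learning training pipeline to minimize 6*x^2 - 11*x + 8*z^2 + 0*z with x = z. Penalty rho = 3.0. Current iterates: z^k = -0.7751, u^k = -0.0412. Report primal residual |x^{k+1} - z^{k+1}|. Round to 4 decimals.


ADMM iteration with rho = 3.0, z^k = -0.7751, u^k = -0.0412
Step 1: x-update.
Minimize 6*x^2 - 11*x + (3.0/2)*(x + 0.7751 - 0.0412)^2
FOC: (2*6 + 3.0)*x = 11 + 3.0*(-0.7751 + 0.0412)
x^{k+1} = 0.5866
Step 2: z-update.
Minimize 8*z^2 + 0*z + (3.0/2)*(0.5866 - z - 0.0412)^2
FOC: (2*8 + 3.0)*z = 0 + 3.0*(0.5866 - 0.0412)
z^{k+1} = 0.0861
Step 3: u-update.
u^{k+1} = -0.0412 + 0.5866 - 0.0861 = 0.4592
Step 4: Primal residual = |0.5866 - 0.0861| = 0.5004


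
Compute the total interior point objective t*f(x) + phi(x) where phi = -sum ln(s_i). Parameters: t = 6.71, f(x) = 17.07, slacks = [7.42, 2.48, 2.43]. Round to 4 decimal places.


Step 1: Compute log-barrier.
ln values: [2.0042, 0.9083, 0.8879]
phi = -(2.0042 + 0.9083 + 0.8879) = -3.8003
Step 2: Compute augmented objective.
t*f(x) = 6.71*17.07 = 114.5397
Total = 114.5397 - 3.8003 = 110.7394


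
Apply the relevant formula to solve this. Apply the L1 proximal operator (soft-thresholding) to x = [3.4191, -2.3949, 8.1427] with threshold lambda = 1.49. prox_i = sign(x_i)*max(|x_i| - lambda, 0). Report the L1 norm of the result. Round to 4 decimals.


Soft-thresholding with lambda = 1.49:
prox(3.4191) = sign(3.4191)*max(|3.4191| - 1.49, 0) = 1.9291
prox(-2.3949) = sign(-2.3949)*max(|-2.3949| - 1.49, 0) = -0.9049
prox(8.1427) = sign(8.1427)*max(|8.1427| - 1.49, 0) = 6.6527
prox(x) = [1.9291, -0.9049, 6.6527]
||prox(x)||_1 = 1.9291 + 0.9049 + 6.6527 = 9.4867


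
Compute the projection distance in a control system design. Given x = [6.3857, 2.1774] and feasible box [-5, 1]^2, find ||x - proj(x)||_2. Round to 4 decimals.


Project each component onto [-5, 1].
clip(6.3857) = 1.0, clip(2.1774) = 1.0
Projection = [1.0, 1.0]
Squared diffs: [29.0058, 1.3863]
Distance = sqrt(30.3921) = 5.5129


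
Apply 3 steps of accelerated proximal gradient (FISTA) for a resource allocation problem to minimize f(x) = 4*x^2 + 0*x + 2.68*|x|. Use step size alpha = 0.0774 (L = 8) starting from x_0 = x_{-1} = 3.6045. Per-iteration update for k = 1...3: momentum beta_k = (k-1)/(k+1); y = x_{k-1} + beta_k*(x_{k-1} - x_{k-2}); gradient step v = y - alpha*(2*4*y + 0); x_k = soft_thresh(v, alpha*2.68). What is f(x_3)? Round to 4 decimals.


FISTA on f(x) = 4*x^2 + 0*x + 2.68*|x|
L = 8, alpha = 0.0774
Iteration 1: beta = 0.0, y = 3.6045 + 0.0*(3.6045 - 3.6045) = 3.6045
  grad(y) = 28.836, v = y - alpha*grad = 1.3726
  prox(v) = soft_thresh(1.3726, 0.2074) = 1.1652
Iteration 2: beta = 0.3333, y = 1.1652 + 0.3333*(1.1652 - 3.6045) = 0.352
  grad(y) = 2.8164, v = y - alpha*grad = 0.1341
  prox(v) = soft_thresh(0.1341, 0.2074) = 0.0
Iteration 3: beta = 0.5, y = 0.0 + 0.5*(0.0 - 1.1652) = -0.5826
  grad(y) = -4.6606, v = y - alpha*grad = -0.2218
  prox(v) = soft_thresh(-0.2218, 0.2074) = -0.0144
f(x_3) = 4*(-0.0144)^2 + 0*(-0.0144) + 2.68*|-0.0144| = 0.0395


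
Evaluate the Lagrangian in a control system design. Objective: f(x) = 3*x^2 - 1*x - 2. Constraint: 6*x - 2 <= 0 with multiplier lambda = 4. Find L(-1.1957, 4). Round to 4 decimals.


Step 1: Evaluate f(x).
f(-1.1957) = 3*(-1.1957)^2 - 1*(-1.1957) - 2 = 3.4848
Step 2: Evaluate g(x).
g(-1.1957) = 6*-1.1957 - 2 = -9.1742
Step 3: Compute Lagrangian.
L = 3.4848 + 4*-9.1742 = -33.212


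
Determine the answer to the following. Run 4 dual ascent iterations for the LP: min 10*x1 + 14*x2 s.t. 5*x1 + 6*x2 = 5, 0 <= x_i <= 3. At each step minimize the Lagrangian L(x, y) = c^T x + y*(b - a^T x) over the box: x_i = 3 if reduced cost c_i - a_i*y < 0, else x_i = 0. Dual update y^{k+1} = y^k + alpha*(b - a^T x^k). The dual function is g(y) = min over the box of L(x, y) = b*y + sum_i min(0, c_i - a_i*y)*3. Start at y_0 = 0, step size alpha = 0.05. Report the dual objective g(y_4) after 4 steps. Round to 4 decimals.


Dual ascent for LP: min 10*x1 + 14*x2, 5*x1 + 6*x2 = 5, 0 <= x_i <= 3
Step 1: y^k = 0.0, reduced costs: (10.0, 14.0)
  x^k = (0.0, 0.0), subgradient = b - a^T x = 5.0
  y^{k+1} = 0.0 + 0.05*5.0 = 0.25
Step 2: y^k = 0.25, reduced costs: (8.75, 12.5)
  x^k = (0.0, 0.0), subgradient = b - a^T x = 5.0
  y^{k+1} = 0.25 + 0.05*5.0 = 0.5
Step 3: y^k = 0.5, reduced costs: (7.5, 11.0)
  x^k = (0.0, 0.0), subgradient = b - a^T x = 5.0
  y^{k+1} = 0.5 + 0.05*5.0 = 0.75
Step 4: y^k = 0.75, reduced costs: (6.25, 9.5)
  x^k = (0.0, 0.0), subgradient = b - a^T x = 5.0
  y^{k+1} = 0.75 + 0.05*5.0 = 1.0
Dual objective at y_4 = 1.0: reduced costs (5.0, 8.0), box minimizer x = (0.0, 0.0)
g(y_4) = b*y + (c1 - a1*y)*x1 + (c2 - a2*y)*x2 = 5*1.0 + 5.0*0.0 + 8.0*0.0 = 5.0 + 0.0 + 0.0 = 5.0


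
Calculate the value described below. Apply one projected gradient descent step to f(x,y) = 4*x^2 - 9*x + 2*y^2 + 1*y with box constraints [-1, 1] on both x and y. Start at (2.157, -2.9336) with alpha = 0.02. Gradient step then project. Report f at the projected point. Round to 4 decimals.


Step 1: Compute gradient at (2.157, -2.9336).
grad_x = 2*4*2.157 - 9 = 8.256
grad_y = 2*2*-2.9336 + 1 = -10.7344
Step 2: Gradient step.
x_raw = 2.157 - 0.02*8.256 = 1.9919
y_raw = -2.9336 - 0.02*-10.7344 = -2.7189
Step 3: Project onto [-1, 1].
x_proj = clip(1.9919) = 1.0
y_proj = clip(-2.7189) = -1.0
Step 4: Evaluate f.
f(1.0, -1.0) = -4.0


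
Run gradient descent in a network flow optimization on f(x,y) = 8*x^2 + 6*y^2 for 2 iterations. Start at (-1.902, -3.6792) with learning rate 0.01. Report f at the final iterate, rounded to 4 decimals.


Gradient descent on f(x,y) = 8*x^2 + 6*y^2.
Starting point: (-1.902, -3.6792), alpha = 0.01
Step 1: grad_x = 2*8*-1.902 = -30.432, grad_y = 2*6*-3.6792 = -44.1504
  x_1 = -1.902 - 0.01*-30.432 = -1.5977
  y_1 = -3.6792 - 0.01*-44.1504 = -3.2377
Step 2: grad_x = 2*8*-1.5977 = -25.5629, grad_y = 2*6*-3.2377 = -38.8524
  x_2 = -1.5977 - 0.01*-25.5629 = -1.3421
  y_2 = -3.2377 - 0.01*-38.8524 = -2.8492
f(-1.3421, -2.8492) = 8*(-1.3421)^2 + 6*(-2.8492)^2 = 63.1155


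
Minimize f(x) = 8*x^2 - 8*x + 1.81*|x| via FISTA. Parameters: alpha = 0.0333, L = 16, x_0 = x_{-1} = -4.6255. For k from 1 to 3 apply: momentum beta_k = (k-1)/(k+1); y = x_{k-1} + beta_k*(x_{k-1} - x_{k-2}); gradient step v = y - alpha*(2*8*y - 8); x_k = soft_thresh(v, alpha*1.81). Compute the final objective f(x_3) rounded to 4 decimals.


FISTA on f(x) = 8*x^2 - 8*x + 1.81*|x|
L = 16, alpha = 0.0333
Iteration 1: beta = 0.0, y = -4.6255 + 0.0*(-4.6255 + 4.6255) = -4.6255
  grad(y) = -82.008, v = y - alpha*grad = -1.8946
  prox(v) = soft_thresh(-1.8946, 0.0603) = -1.8344
Iteration 2: beta = 0.3333, y = -1.8344 + 0.3333*(-1.8344 + 4.6255) = -0.904
  grad(y) = -22.4637, v = y - alpha*grad = -0.1559
  prox(v) = soft_thresh(-0.1559, 0.0603) = -0.0957
Iteration 3: beta = 0.5, y = -0.0957 + 0.5*(-0.0957 + 1.8344) = 0.7737
  grad(y) = 4.3789, v = y - alpha*grad = 0.6279
  prox(v) = soft_thresh(0.6279, 0.0603) = 0.5676
f(x_3) = 8*0.5676^2 - 8*0.5676 + 1.81*|0.5676| = -0.9361


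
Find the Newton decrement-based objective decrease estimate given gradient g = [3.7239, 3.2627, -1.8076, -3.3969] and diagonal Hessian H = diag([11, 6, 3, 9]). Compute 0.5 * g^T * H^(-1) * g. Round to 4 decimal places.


Step 1: H is diagonal, so H^(-1) * g = [0.3385, 0.5438, -0.6025, -0.3774].
Step 2: g^T H^(-1) g = sum_i g_i^2 / H_ii
  = (3.7239)^2/11 + (3.2627)^2/6 + (-1.8076)^2/3 + (-3.3969)^2/9
  = 1.2607 + 1.7742 + 1.0891 + 1.2821 = 5.4061
Step 3: Objective decrease = 0.5 * g^T H^(-1) g = 2.7031


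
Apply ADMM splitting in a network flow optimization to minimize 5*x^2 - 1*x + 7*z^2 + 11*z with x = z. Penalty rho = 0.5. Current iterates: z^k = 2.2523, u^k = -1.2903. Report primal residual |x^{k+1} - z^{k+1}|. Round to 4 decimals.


ADMM iteration with rho = 0.5, z^k = 2.2523, u^k = -1.2903
Step 1: x-update.
Minimize 5*x^2 - 1*x + (0.5/2)*(x - 2.2523 - 1.2903)^2
FOC: (2*5 + 0.5)*x = 1 + 0.5*(2.2523 + 1.2903)
x^{k+1} = 0.2639
Step 2: z-update.
Minimize 7*z^2 + 11*z + (0.5/2)*(0.2639 - z - 1.2903)^2
FOC: (2*7 + 0.5)*z = -11 + 0.5*(0.2639 - 1.2903)
z^{k+1} = -0.794
Step 3: u-update.
u^{k+1} = -1.2903 + 0.2639 + 0.794 = -0.2324
Step 4: Primal residual = |0.2639 + 0.794| = 1.0579
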